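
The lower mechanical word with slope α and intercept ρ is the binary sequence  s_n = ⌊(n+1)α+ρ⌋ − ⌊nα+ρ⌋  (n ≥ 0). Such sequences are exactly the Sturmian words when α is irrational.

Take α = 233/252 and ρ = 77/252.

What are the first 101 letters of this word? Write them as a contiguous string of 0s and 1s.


n=0: ⌊(1·233+77)/252⌋ − ⌊(0·233+77)/252⌋ = ⌊310/252⌋ − ⌊77/252⌋ = 1 − 0 = 1
n=1: ⌊(2·233+77)/252⌋ − ⌊(1·233+77)/252⌋ = ⌊543/252⌋ − ⌊310/252⌋ = 2 − 1 = 1
n=2: ⌊(3·233+77)/252⌋ − ⌊(2·233+77)/252⌋ = ⌊776/252⌋ − ⌊543/252⌋ = 3 − 2 = 1
n=3: ⌊(4·233+77)/252⌋ − ⌊(3·233+77)/252⌋ = ⌊1009/252⌋ − ⌊776/252⌋ = 4 − 3 = 1
n=4: ⌊(5·233+77)/252⌋ − ⌊(4·233+77)/252⌋ = ⌊1242/252⌋ − ⌊1009/252⌋ = 4 − 4 = 0
n=5: ⌊(6·233+77)/252⌋ − ⌊(5·233+77)/252⌋ = ⌊1475/252⌋ − ⌊1242/252⌋ = 5 − 4 = 1
n=6: ⌊(7·233+77)/252⌋ − ⌊(6·233+77)/252⌋ = ⌊1708/252⌋ − ⌊1475/252⌋ = 6 − 5 = 1
n=7: ⌊(8·233+77)/252⌋ − ⌊(7·233+77)/252⌋ = ⌊1941/252⌋ − ⌊1708/252⌋ = 7 − 6 = 1
n=8: ⌊(9·233+77)/252⌋ − ⌊(8·233+77)/252⌋ = ⌊2174/252⌋ − ⌊1941/252⌋ = 8 − 7 = 1
n=9: ⌊(10·233+77)/252⌋ − ⌊(9·233+77)/252⌋ = ⌊2407/252⌋ − ⌊2174/252⌋ = 9 − 8 = 1
n=10: ⌊(11·233+77)/252⌋ − ⌊(10·233+77)/252⌋ = ⌊2640/252⌋ − ⌊2407/252⌋ = 10 − 9 = 1
n=11: ⌊(12·233+77)/252⌋ − ⌊(11·233+77)/252⌋ = ⌊2873/252⌋ − ⌊2640/252⌋ = 11 − 10 = 1
n=12: ⌊(13·233+77)/252⌋ − ⌊(12·233+77)/252⌋ = ⌊3106/252⌋ − ⌊2873/252⌋ = 12 − 11 = 1
n=13: ⌊(14·233+77)/252⌋ − ⌊(13·233+77)/252⌋ = ⌊3339/252⌋ − ⌊3106/252⌋ = 13 − 12 = 1
n=14: ⌊(15·233+77)/252⌋ − ⌊(14·233+77)/252⌋ = ⌊3572/252⌋ − ⌊3339/252⌋ = 14 − 13 = 1
n=15: ⌊(16·233+77)/252⌋ − ⌊(15·233+77)/252⌋ = ⌊3805/252⌋ − ⌊3572/252⌋ = 15 − 14 = 1
n=16: ⌊(17·233+77)/252⌋ − ⌊(16·233+77)/252⌋ = ⌊4038/252⌋ − ⌊3805/252⌋ = 16 − 15 = 1
n=17: ⌊(18·233+77)/252⌋ − ⌊(17·233+77)/252⌋ = ⌊4271/252⌋ − ⌊4038/252⌋ = 16 − 16 = 0
n=18: ⌊(19·233+77)/252⌋ − ⌊(18·233+77)/252⌋ = ⌊4504/252⌋ − ⌊4271/252⌋ = 17 − 16 = 1
n=19: ⌊(20·233+77)/252⌋ − ⌊(19·233+77)/252⌋ = ⌊4737/252⌋ − ⌊4504/252⌋ = 18 − 17 = 1
n=20: ⌊(21·233+77)/252⌋ − ⌊(20·233+77)/252⌋ = ⌊4970/252⌋ − ⌊4737/252⌋ = 19 − 18 = 1
n=21: ⌊(22·233+77)/252⌋ − ⌊(21·233+77)/252⌋ = ⌊5203/252⌋ − ⌊4970/252⌋ = 20 − 19 = 1
n=22: ⌊(23·233+77)/252⌋ − ⌊(22·233+77)/252⌋ = ⌊5436/252⌋ − ⌊5203/252⌋ = 21 − 20 = 1
n=23: ⌊(24·233+77)/252⌋ − ⌊(23·233+77)/252⌋ = ⌊5669/252⌋ − ⌊5436/252⌋ = 22 − 21 = 1
n=24: ⌊(25·233+77)/252⌋ − ⌊(24·233+77)/252⌋ = ⌊5902/252⌋ − ⌊5669/252⌋ = 23 − 22 = 1
n=25: ⌊(26·233+77)/252⌋ − ⌊(25·233+77)/252⌋ = ⌊6135/252⌋ − ⌊5902/252⌋ = 24 − 23 = 1
n=26: ⌊(27·233+77)/252⌋ − ⌊(26·233+77)/252⌋ = ⌊6368/252⌋ − ⌊6135/252⌋ = 25 − 24 = 1
n=27: ⌊(28·233+77)/252⌋ − ⌊(27·233+77)/252⌋ = ⌊6601/252⌋ − ⌊6368/252⌋ = 26 − 25 = 1
n=28: ⌊(29·233+77)/252⌋ − ⌊(28·233+77)/252⌋ = ⌊6834/252⌋ − ⌊6601/252⌋ = 27 − 26 = 1
n=29: ⌊(30·233+77)/252⌋ − ⌊(29·233+77)/252⌋ = ⌊7067/252⌋ − ⌊6834/252⌋ = 28 − 27 = 1
n=30: ⌊(31·233+77)/252⌋ − ⌊(30·233+77)/252⌋ = ⌊7300/252⌋ − ⌊7067/252⌋ = 28 − 28 = 0
n=31: ⌊(32·233+77)/252⌋ − ⌊(31·233+77)/252⌋ = ⌊7533/252⌋ − ⌊7300/252⌋ = 29 − 28 = 1
n=32: ⌊(33·233+77)/252⌋ − ⌊(32·233+77)/252⌋ = ⌊7766/252⌋ − ⌊7533/252⌋ = 30 − 29 = 1
n=33: ⌊(34·233+77)/252⌋ − ⌊(33·233+77)/252⌋ = ⌊7999/252⌋ − ⌊7766/252⌋ = 31 − 30 = 1
n=34: ⌊(35·233+77)/252⌋ − ⌊(34·233+77)/252⌋ = ⌊8232/252⌋ − ⌊7999/252⌋ = 32 − 31 = 1
n=35: ⌊(36·233+77)/252⌋ − ⌊(35·233+77)/252⌋ = ⌊8465/252⌋ − ⌊8232/252⌋ = 33 − 32 = 1
n=36: ⌊(37·233+77)/252⌋ − ⌊(36·233+77)/252⌋ = ⌊8698/252⌋ − ⌊8465/252⌋ = 34 − 33 = 1
n=37: ⌊(38·233+77)/252⌋ − ⌊(37·233+77)/252⌋ = ⌊8931/252⌋ − ⌊8698/252⌋ = 35 − 34 = 1
n=38: ⌊(39·233+77)/252⌋ − ⌊(38·233+77)/252⌋ = ⌊9164/252⌋ − ⌊8931/252⌋ = 36 − 35 = 1
n=39: ⌊(40·233+77)/252⌋ − ⌊(39·233+77)/252⌋ = ⌊9397/252⌋ − ⌊9164/252⌋ = 37 − 36 = 1
n=40: ⌊(41·233+77)/252⌋ − ⌊(40·233+77)/252⌋ = ⌊9630/252⌋ − ⌊9397/252⌋ = 38 − 37 = 1
n=41: ⌊(42·233+77)/252⌋ − ⌊(41·233+77)/252⌋ = ⌊9863/252⌋ − ⌊9630/252⌋ = 39 − 38 = 1
n=42: ⌊(43·233+77)/252⌋ − ⌊(42·233+77)/252⌋ = ⌊10096/252⌋ − ⌊9863/252⌋ = 40 − 39 = 1
n=43: ⌊(44·233+77)/252⌋ − ⌊(43·233+77)/252⌋ = ⌊10329/252⌋ − ⌊10096/252⌋ = 40 − 40 = 0
n=44: ⌊(45·233+77)/252⌋ − ⌊(44·233+77)/252⌋ = ⌊10562/252⌋ − ⌊10329/252⌋ = 41 − 40 = 1
n=45: ⌊(46·233+77)/252⌋ − ⌊(45·233+77)/252⌋ = ⌊10795/252⌋ − ⌊10562/252⌋ = 42 − 41 = 1
n=46: ⌊(47·233+77)/252⌋ − ⌊(46·233+77)/252⌋ = ⌊11028/252⌋ − ⌊10795/252⌋ = 43 − 42 = 1
n=47: ⌊(48·233+77)/252⌋ − ⌊(47·233+77)/252⌋ = ⌊11261/252⌋ − ⌊11028/252⌋ = 44 − 43 = 1
n=48: ⌊(49·233+77)/252⌋ − ⌊(48·233+77)/252⌋ = ⌊11494/252⌋ − ⌊11261/252⌋ = 45 − 44 = 1
n=49: ⌊(50·233+77)/252⌋ − ⌊(49·233+77)/252⌋ = ⌊11727/252⌋ − ⌊11494/252⌋ = 46 − 45 = 1
n=50: ⌊(51·233+77)/252⌋ − ⌊(50·233+77)/252⌋ = ⌊11960/252⌋ − ⌊11727/252⌋ = 47 − 46 = 1
n=51: ⌊(52·233+77)/252⌋ − ⌊(51·233+77)/252⌋ = ⌊12193/252⌋ − ⌊11960/252⌋ = 48 − 47 = 1
n=52: ⌊(53·233+77)/252⌋ − ⌊(52·233+77)/252⌋ = ⌊12426/252⌋ − ⌊12193/252⌋ = 49 − 48 = 1
n=53: ⌊(54·233+77)/252⌋ − ⌊(53·233+77)/252⌋ = ⌊12659/252⌋ − ⌊12426/252⌋ = 50 − 49 = 1
n=54: ⌊(55·233+77)/252⌋ − ⌊(54·233+77)/252⌋ = ⌊12892/252⌋ − ⌊12659/252⌋ = 51 − 50 = 1
n=55: ⌊(56·233+77)/252⌋ − ⌊(55·233+77)/252⌋ = ⌊13125/252⌋ − ⌊12892/252⌋ = 52 − 51 = 1
n=56: ⌊(57·233+77)/252⌋ − ⌊(56·233+77)/252⌋ = ⌊13358/252⌋ − ⌊13125/252⌋ = 53 − 52 = 1
n=57: ⌊(58·233+77)/252⌋ − ⌊(57·233+77)/252⌋ = ⌊13591/252⌋ − ⌊13358/252⌋ = 53 − 53 = 0
n=58: ⌊(59·233+77)/252⌋ − ⌊(58·233+77)/252⌋ = ⌊13824/252⌋ − ⌊13591/252⌋ = 54 − 53 = 1
n=59: ⌊(60·233+77)/252⌋ − ⌊(59·233+77)/252⌋ = ⌊14057/252⌋ − ⌊13824/252⌋ = 55 − 54 = 1
n=60: ⌊(61·233+77)/252⌋ − ⌊(60·233+77)/252⌋ = ⌊14290/252⌋ − ⌊14057/252⌋ = 56 − 55 = 1
n=61: ⌊(62·233+77)/252⌋ − ⌊(61·233+77)/252⌋ = ⌊14523/252⌋ − ⌊14290/252⌋ = 57 − 56 = 1
n=62: ⌊(63·233+77)/252⌋ − ⌊(62·233+77)/252⌋ = ⌊14756/252⌋ − ⌊14523/252⌋ = 58 − 57 = 1
n=63: ⌊(64·233+77)/252⌋ − ⌊(63·233+77)/252⌋ = ⌊14989/252⌋ − ⌊14756/252⌋ = 59 − 58 = 1
n=64: ⌊(65·233+77)/252⌋ − ⌊(64·233+77)/252⌋ = ⌊15222/252⌋ − ⌊14989/252⌋ = 60 − 59 = 1
n=65: ⌊(66·233+77)/252⌋ − ⌊(65·233+77)/252⌋ = ⌊15455/252⌋ − ⌊15222/252⌋ = 61 − 60 = 1
n=66: ⌊(67·233+77)/252⌋ − ⌊(66·233+77)/252⌋ = ⌊15688/252⌋ − ⌊15455/252⌋ = 62 − 61 = 1
n=67: ⌊(68·233+77)/252⌋ − ⌊(67·233+77)/252⌋ = ⌊15921/252⌋ − ⌊15688/252⌋ = 63 − 62 = 1
n=68: ⌊(69·233+77)/252⌋ − ⌊(68·233+77)/252⌋ = ⌊16154/252⌋ − ⌊15921/252⌋ = 64 − 63 = 1
n=69: ⌊(70·233+77)/252⌋ − ⌊(69·233+77)/252⌋ = ⌊16387/252⌋ − ⌊16154/252⌋ = 65 − 64 = 1
n=70: ⌊(71·233+77)/252⌋ − ⌊(70·233+77)/252⌋ = ⌊16620/252⌋ − ⌊16387/252⌋ = 65 − 65 = 0
n=71: ⌊(72·233+77)/252⌋ − ⌊(71·233+77)/252⌋ = ⌊16853/252⌋ − ⌊16620/252⌋ = 66 − 65 = 1
n=72: ⌊(73·233+77)/252⌋ − ⌊(72·233+77)/252⌋ = ⌊17086/252⌋ − ⌊16853/252⌋ = 67 − 66 = 1
n=73: ⌊(74·233+77)/252⌋ − ⌊(73·233+77)/252⌋ = ⌊17319/252⌋ − ⌊17086/252⌋ = 68 − 67 = 1
n=74: ⌊(75·233+77)/252⌋ − ⌊(74·233+77)/252⌋ = ⌊17552/252⌋ − ⌊17319/252⌋ = 69 − 68 = 1
n=75: ⌊(76·233+77)/252⌋ − ⌊(75·233+77)/252⌋ = ⌊17785/252⌋ − ⌊17552/252⌋ = 70 − 69 = 1
n=76: ⌊(77·233+77)/252⌋ − ⌊(76·233+77)/252⌋ = ⌊18018/252⌋ − ⌊17785/252⌋ = 71 − 70 = 1
n=77: ⌊(78·233+77)/252⌋ − ⌊(77·233+77)/252⌋ = ⌊18251/252⌋ − ⌊18018/252⌋ = 72 − 71 = 1
n=78: ⌊(79·233+77)/252⌋ − ⌊(78·233+77)/252⌋ = ⌊18484/252⌋ − ⌊18251/252⌋ = 73 − 72 = 1
n=79: ⌊(80·233+77)/252⌋ − ⌊(79·233+77)/252⌋ = ⌊18717/252⌋ − ⌊18484/252⌋ = 74 − 73 = 1
n=80: ⌊(81·233+77)/252⌋ − ⌊(80·233+77)/252⌋ = ⌊18950/252⌋ − ⌊18717/252⌋ = 75 − 74 = 1
n=81: ⌊(82·233+77)/252⌋ − ⌊(81·233+77)/252⌋ = ⌊19183/252⌋ − ⌊18950/252⌋ = 76 − 75 = 1
n=82: ⌊(83·233+77)/252⌋ − ⌊(82·233+77)/252⌋ = ⌊19416/252⌋ − ⌊19183/252⌋ = 77 − 76 = 1
n=83: ⌊(84·233+77)/252⌋ − ⌊(83·233+77)/252⌋ = ⌊19649/252⌋ − ⌊19416/252⌋ = 77 − 77 = 0
n=84: ⌊(85·233+77)/252⌋ − ⌊(84·233+77)/252⌋ = ⌊19882/252⌋ − ⌊19649/252⌋ = 78 − 77 = 1
n=85: ⌊(86·233+77)/252⌋ − ⌊(85·233+77)/252⌋ = ⌊20115/252⌋ − ⌊19882/252⌋ = 79 − 78 = 1
n=86: ⌊(87·233+77)/252⌋ − ⌊(86·233+77)/252⌋ = ⌊20348/252⌋ − ⌊20115/252⌋ = 80 − 79 = 1
n=87: ⌊(88·233+77)/252⌋ − ⌊(87·233+77)/252⌋ = ⌊20581/252⌋ − ⌊20348/252⌋ = 81 − 80 = 1
n=88: ⌊(89·233+77)/252⌋ − ⌊(88·233+77)/252⌋ = ⌊20814/252⌋ − ⌊20581/252⌋ = 82 − 81 = 1
n=89: ⌊(90·233+77)/252⌋ − ⌊(89·233+77)/252⌋ = ⌊21047/252⌋ − ⌊20814/252⌋ = 83 − 82 = 1
n=90: ⌊(91·233+77)/252⌋ − ⌊(90·233+77)/252⌋ = ⌊21280/252⌋ − ⌊21047/252⌋ = 84 − 83 = 1
n=91: ⌊(92·233+77)/252⌋ − ⌊(91·233+77)/252⌋ = ⌊21513/252⌋ − ⌊21280/252⌋ = 85 − 84 = 1
n=92: ⌊(93·233+77)/252⌋ − ⌊(92·233+77)/252⌋ = ⌊21746/252⌋ − ⌊21513/252⌋ = 86 − 85 = 1
n=93: ⌊(94·233+77)/252⌋ − ⌊(93·233+77)/252⌋ = ⌊21979/252⌋ − ⌊21746/252⌋ = 87 − 86 = 1
n=94: ⌊(95·233+77)/252⌋ − ⌊(94·233+77)/252⌋ = ⌊22212/252⌋ − ⌊21979/252⌋ = 88 − 87 = 1
n=95: ⌊(96·233+77)/252⌋ − ⌊(95·233+77)/252⌋ = ⌊22445/252⌋ − ⌊22212/252⌋ = 89 − 88 = 1
n=96: ⌊(97·233+77)/252⌋ − ⌊(96·233+77)/252⌋ = ⌊22678/252⌋ − ⌊22445/252⌋ = 89 − 89 = 0
n=97: ⌊(98·233+77)/252⌋ − ⌊(97·233+77)/252⌋ = ⌊22911/252⌋ − ⌊22678/252⌋ = 90 − 89 = 1
n=98: ⌊(99·233+77)/252⌋ − ⌊(98·233+77)/252⌋ = ⌊23144/252⌋ − ⌊22911/252⌋ = 91 − 90 = 1
n=99: ⌊(100·233+77)/252⌋ − ⌊(99·233+77)/252⌋ = ⌊23377/252⌋ − ⌊23144/252⌋ = 92 − 91 = 1
n=100: ⌊(101·233+77)/252⌋ − ⌊(100·233+77)/252⌋ = ⌊23610/252⌋ − ⌊23377/252⌋ = 93 − 92 = 1

11110111111111111011111111111101111111111110111111111111101111111111110111111111111011111111111101111


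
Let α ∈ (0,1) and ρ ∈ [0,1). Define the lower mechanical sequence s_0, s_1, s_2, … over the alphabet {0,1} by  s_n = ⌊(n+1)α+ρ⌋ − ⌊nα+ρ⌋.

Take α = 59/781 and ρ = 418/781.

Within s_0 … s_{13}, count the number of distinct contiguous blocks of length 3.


4

t_n = ⌊(n·59+418)/781⌋ for n = 0 … 14:
  n=0…9: ⌊418/781⌋=0 ⌊477/781⌋=0 ⌊536/781⌋=0 ⌊595/781⌋=0 ⌊654/781⌋=0 ⌊713/781⌋=0 ⌊772/781⌋=0 ⌊831/781⌋=1 ⌊890/781⌋=1 ⌊949/781⌋=1
  n=10…14: ⌊1008/781⌋=1 ⌊1067/781⌋=1 ⌊1126/781⌋=1 ⌊1185/781⌋=1 ⌊1244/781⌋=1
s_n = t_(n+1) − t_n for n = 0 … 13 gives
prefix = 00000010000000
slide a length-3 window over [0..2] … [11..13] (12 windows); first occurrence of each distinct factor:
  [  0..  2] 000
  [  4..  6] 001
  [  5..  7] 010
  [  6..  8] 100
  (the other 8 windows repeat one of these)
distinct factors: {000, 001, 010, 100}
count = 4  (Sturmian bound for length 3 is 4)


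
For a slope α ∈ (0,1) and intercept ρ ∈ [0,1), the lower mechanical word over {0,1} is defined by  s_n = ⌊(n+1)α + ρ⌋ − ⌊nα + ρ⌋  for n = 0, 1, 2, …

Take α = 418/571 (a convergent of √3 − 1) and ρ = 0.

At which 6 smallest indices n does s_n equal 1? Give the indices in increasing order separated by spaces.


n=0: ⌊418/571⌋−⌊0/571⌋ = 0−0 = 0
n=1: ⌊836/571⌋−⌊418/571⌋ = 1−0 = 1  ← one
n=2: ⌊1254/571⌋−⌊836/571⌋ = 2−1 = 1  ← one
n=3: ⌊1672/571⌋−⌊1254/571⌋ = 2−2 = 0
n=4: ⌊2090/571⌋−⌊1672/571⌋ = 3−2 = 1  ← one
n=5: ⌊2508/571⌋−⌊2090/571⌋ = 4−3 = 1  ← one
n=6: ⌊2926/571⌋−⌊2508/571⌋ = 5−4 = 1  ← one
n=7: ⌊3344/571⌋−⌊2926/571⌋ = 5−5 = 0
n=8: ⌊3762/571⌋−⌊3344/571⌋ = 6−5 = 1  ← one
positions of the first 6 ones: 1 2 4 5 6 8

1 2 4 5 6 8


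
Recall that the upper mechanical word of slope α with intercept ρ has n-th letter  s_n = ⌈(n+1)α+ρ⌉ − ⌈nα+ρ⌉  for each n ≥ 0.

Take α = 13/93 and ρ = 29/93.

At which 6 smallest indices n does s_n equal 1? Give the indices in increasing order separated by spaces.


n=0: ⌈42/93⌉−⌈29/93⌉ = 1−1 = 0
n=1: ⌈55/93⌉−⌈42/93⌉ = 1−1 = 0
n=2: ⌈68/93⌉−⌈55/93⌉ = 1−1 = 0
n=3: ⌈81/93⌉−⌈68/93⌉ = 1−1 = 0
n=4: ⌈94/93⌉−⌈81/93⌉ = 2−1 = 1  ← one
n=5: ⌈107/93⌉−⌈94/93⌉ = 2−2 = 0
n=6: ⌈120/93⌉−⌈107/93⌉ = 2−2 = 0
n=7: ⌈133/93⌉−⌈120/93⌉ = 2−2 = 0
n=8: ⌈146/93⌉−⌈133/93⌉ = 2−2 = 0
n=9: ⌈159/93⌉−⌈146/93⌉ = 2−2 = 0
n=10: ⌈172/93⌉−⌈159/93⌉ = 2−2 = 0
n=11: ⌈185/93⌉−⌈172/93⌉ = 2−2 = 0
n=12: ⌈198/93⌉−⌈185/93⌉ = 3−2 = 1  ← one
n=13: ⌈211/93⌉−⌈198/93⌉ = 3−3 = 0
n=14: ⌈224/93⌉−⌈211/93⌉ = 3−3 = 0
n=15: ⌈237/93⌉−⌈224/93⌉ = 3−3 = 0
n=16: ⌈250/93⌉−⌈237/93⌉ = 3−3 = 0
n=17: ⌈263/93⌉−⌈250/93⌉ = 3−3 = 0
n=18: ⌈276/93⌉−⌈263/93⌉ = 3−3 = 0
n=19: ⌈289/93⌉−⌈276/93⌉ = 4−3 = 1  ← one
n=20: ⌈302/93⌉−⌈289/93⌉ = 4−4 = 0
n=21: ⌈315/93⌉−⌈302/93⌉ = 4−4 = 0
n=22: ⌈328/93⌉−⌈315/93⌉ = 4−4 = 0
n=23: ⌈341/93⌉−⌈328/93⌉ = 4−4 = 0
n=24: ⌈354/93⌉−⌈341/93⌉ = 4−4 = 0
n=25: ⌈367/93⌉−⌈354/93⌉ = 4−4 = 0
n=26: ⌈380/93⌉−⌈367/93⌉ = 5−4 = 1  ← one
n=27: ⌈393/93⌉−⌈380/93⌉ = 5−5 = 0
n=28: ⌈406/93⌉−⌈393/93⌉ = 5−5 = 0
n=29: ⌈419/93⌉−⌈406/93⌉ = 5−5 = 0
n=30: ⌈432/93⌉−⌈419/93⌉ = 5−5 = 0
n=31: ⌈445/93⌉−⌈432/93⌉ = 5−5 = 0
n=32: ⌈458/93⌉−⌈445/93⌉ = 5−5 = 0
n=33: ⌈471/93⌉−⌈458/93⌉ = 6−5 = 1  ← one
n=34: ⌈484/93⌉−⌈471/93⌉ = 6−6 = 0
n=35: ⌈497/93⌉−⌈484/93⌉ = 6−6 = 0
n=36: ⌈510/93⌉−⌈497/93⌉ = 6−6 = 0
n=37: ⌈523/93⌉−⌈510/93⌉ = 6−6 = 0
n=38: ⌈536/93⌉−⌈523/93⌉ = 6−6 = 0
n=39: ⌈549/93⌉−⌈536/93⌉ = 6−6 = 0
n=40: ⌈562/93⌉−⌈549/93⌉ = 7−6 = 1  ← one
positions of the first 6 ones: 4 12 19 26 33 40

4 12 19 26 33 40


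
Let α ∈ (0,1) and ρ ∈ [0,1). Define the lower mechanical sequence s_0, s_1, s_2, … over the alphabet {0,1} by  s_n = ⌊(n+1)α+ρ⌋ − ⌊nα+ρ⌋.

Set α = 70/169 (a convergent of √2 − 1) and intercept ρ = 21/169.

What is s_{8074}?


0

(n+1)α + ρ = (8075·70 + 21) / 169 = 565271/169
nα + ρ     = (8074·70 + 21) / 169 = 565201/169
⌊565271/169⌋ = 3344,  ⌊565201/169⌋ = 3344
s_{8074} = 3344 − 3344 = 0


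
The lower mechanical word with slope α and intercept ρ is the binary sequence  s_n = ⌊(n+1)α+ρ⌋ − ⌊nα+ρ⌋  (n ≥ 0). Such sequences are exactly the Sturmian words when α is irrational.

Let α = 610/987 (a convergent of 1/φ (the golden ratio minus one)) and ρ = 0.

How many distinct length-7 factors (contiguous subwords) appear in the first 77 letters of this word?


8

t_n = ⌊(n·610)/987⌋ for n = 0 … 77:
  n=0…9: ⌊0/987⌋=0 ⌊610/987⌋=0 ⌊1220/987⌋=1 ⌊1830/987⌋=1 ⌊2440/987⌋=2 ⌊3050/987⌋=3 ⌊3660/987⌋=3 ⌊4270/987⌋=4 ⌊4880/987⌋=4 ⌊5490/987⌋=5
  n=10…19: ⌊6100/987⌋=6 ⌊6710/987⌋=6 ⌊7320/987⌋=7 ⌊7930/987⌋=8 ⌊8540/987⌋=8 ⌊9150/987⌋=9 ⌊9760/987⌋=9 ⌊10370/987⌋=10 ⌊10980/987⌋=11 ⌊11590/987⌋=11
  n=20…29: ⌊12200/987⌋=12 ⌊12810/987⌋=12 ⌊13420/987⌋=13 ⌊14030/987⌋=14 ⌊14640/987⌋=14 ⌊15250/987⌋=15 ⌊15860/987⌋=16 ⌊16470/987⌋=16 ⌊17080/987⌋=17 ⌊17690/987⌋=17
  n=30…39: ⌊18300/987⌋=18 ⌊18910/987⌋=19 ⌊19520/987⌋=19 ⌊20130/987⌋=20 ⌊20740/987⌋=21 ⌊21350/987⌋=21 ⌊21960/987⌋=22 ⌊22570/987⌋=22 ⌊23180/987⌋=23 ⌊23790/987⌋=24
  n=40…49: ⌊24400/987⌋=24 ⌊25010/987⌋=25 ⌊25620/987⌋=25 ⌊26230/987⌋=26 ⌊26840/987⌋=27 ⌊27450/987⌋=27 ⌊28060/987⌋=28 ⌊28670/987⌋=29 ⌊29280/987⌋=29 ⌊29890/987⌋=30
  n=50…59: ⌊30500/987⌋=30 ⌊31110/987⌋=31 ⌊31720/987⌋=32 ⌊32330/987⌋=32 ⌊32940/987⌋=33 ⌊33550/987⌋=33 ⌊34160/987⌋=34 ⌊34770/987⌋=35 ⌊35380/987⌋=35 ⌊35990/987⌋=36
  n=60…69: ⌊36600/987⌋=37 ⌊37210/987⌋=37 ⌊37820/987⌋=38 ⌊38430/987⌋=38 ⌊39040/987⌋=39 ⌊39650/987⌋=40 ⌊40260/987⌋=40 ⌊40870/987⌋=41 ⌊41480/987⌋=42 ⌊42090/987⌋=42
  n=70…77: ⌊42700/987⌋=43 ⌊43310/987⌋=43 ⌊43920/987⌋=44 ⌊44530/987⌋=45 ⌊45140/987⌋=45 ⌊45750/987⌋=46 ⌊46360/987⌋=46 ⌊46970/987⌋=47
s_n = t_(n+1) − t_n for n = 0 … 76 gives
prefix = 01011010110110101101011011010110110101101011011010110101101101011011010110101
slide a length-7 window over [0..6] … [70..76] (71 windows); first occurrence of each distinct factor:
  [  0..  6] 0101101
  [  1..  7] 1011010
  [  2..  8] 0110101
  [  3..  9] 1101011
  [  4.. 10] 1010110
  [  6.. 12] 1011011
  [  7.. 13] 0110110
  [  8.. 14] 1101101
  (the other 63 windows repeat one of these)
distinct factors: {0101101, 0110101, 0110110, 1010110, 1011010, 1011011, 1101011, 1101101}
count = 8  (Sturmian bound for length 7 is 8)


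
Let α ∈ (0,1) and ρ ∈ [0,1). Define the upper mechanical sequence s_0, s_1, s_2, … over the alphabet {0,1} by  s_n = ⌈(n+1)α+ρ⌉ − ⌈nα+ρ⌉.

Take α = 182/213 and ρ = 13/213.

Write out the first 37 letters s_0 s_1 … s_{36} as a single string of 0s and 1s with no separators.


n=0: ⌈(1·182+13)/213⌉ − ⌈(0·182+13)/213⌉ = ⌈195/213⌉ − ⌈13/213⌉ = 1 − 1 = 0
n=1: ⌈(2·182+13)/213⌉ − ⌈(1·182+13)/213⌉ = ⌈377/213⌉ − ⌈195/213⌉ = 2 − 1 = 1
n=2: ⌈(3·182+13)/213⌉ − ⌈(2·182+13)/213⌉ = ⌈559/213⌉ − ⌈377/213⌉ = 3 − 2 = 1
n=3: ⌈(4·182+13)/213⌉ − ⌈(3·182+13)/213⌉ = ⌈741/213⌉ − ⌈559/213⌉ = 4 − 3 = 1
n=4: ⌈(5·182+13)/213⌉ − ⌈(4·182+13)/213⌉ = ⌈923/213⌉ − ⌈741/213⌉ = 5 − 4 = 1
n=5: ⌈(6·182+13)/213⌉ − ⌈(5·182+13)/213⌉ = ⌈1105/213⌉ − ⌈923/213⌉ = 6 − 5 = 1
n=6: ⌈(7·182+13)/213⌉ − ⌈(6·182+13)/213⌉ = ⌈1287/213⌉ − ⌈1105/213⌉ = 7 − 6 = 1
n=7: ⌈(8·182+13)/213⌉ − ⌈(7·182+13)/213⌉ = ⌈1469/213⌉ − ⌈1287/213⌉ = 7 − 7 = 0
n=8: ⌈(9·182+13)/213⌉ − ⌈(8·182+13)/213⌉ = ⌈1651/213⌉ − ⌈1469/213⌉ = 8 − 7 = 1
n=9: ⌈(10·182+13)/213⌉ − ⌈(9·182+13)/213⌉ = ⌈1833/213⌉ − ⌈1651/213⌉ = 9 − 8 = 1
n=10: ⌈(11·182+13)/213⌉ − ⌈(10·182+13)/213⌉ = ⌈2015/213⌉ − ⌈1833/213⌉ = 10 − 9 = 1
n=11: ⌈(12·182+13)/213⌉ − ⌈(11·182+13)/213⌉ = ⌈2197/213⌉ − ⌈2015/213⌉ = 11 − 10 = 1
n=12: ⌈(13·182+13)/213⌉ − ⌈(12·182+13)/213⌉ = ⌈2379/213⌉ − ⌈2197/213⌉ = 12 − 11 = 1
n=13: ⌈(14·182+13)/213⌉ − ⌈(13·182+13)/213⌉ = ⌈2561/213⌉ − ⌈2379/213⌉ = 13 − 12 = 1
n=14: ⌈(15·182+13)/213⌉ − ⌈(14·182+13)/213⌉ = ⌈2743/213⌉ − ⌈2561/213⌉ = 13 − 13 = 0
n=15: ⌈(16·182+13)/213⌉ − ⌈(15·182+13)/213⌉ = ⌈2925/213⌉ − ⌈2743/213⌉ = 14 − 13 = 1
n=16: ⌈(17·182+13)/213⌉ − ⌈(16·182+13)/213⌉ = ⌈3107/213⌉ − ⌈2925/213⌉ = 15 − 14 = 1
n=17: ⌈(18·182+13)/213⌉ − ⌈(17·182+13)/213⌉ = ⌈3289/213⌉ − ⌈3107/213⌉ = 16 − 15 = 1
n=18: ⌈(19·182+13)/213⌉ − ⌈(18·182+13)/213⌉ = ⌈3471/213⌉ − ⌈3289/213⌉ = 17 − 16 = 1
n=19: ⌈(20·182+13)/213⌉ − ⌈(19·182+13)/213⌉ = ⌈3653/213⌉ − ⌈3471/213⌉ = 18 − 17 = 1
n=20: ⌈(21·182+13)/213⌉ − ⌈(20·182+13)/213⌉ = ⌈3835/213⌉ − ⌈3653/213⌉ = 19 − 18 = 1
n=21: ⌈(22·182+13)/213⌉ − ⌈(21·182+13)/213⌉ = ⌈4017/213⌉ − ⌈3835/213⌉ = 19 − 19 = 0
n=22: ⌈(23·182+13)/213⌉ − ⌈(22·182+13)/213⌉ = ⌈4199/213⌉ − ⌈4017/213⌉ = 20 − 19 = 1
n=23: ⌈(24·182+13)/213⌉ − ⌈(23·182+13)/213⌉ = ⌈4381/213⌉ − ⌈4199/213⌉ = 21 − 20 = 1
n=24: ⌈(25·182+13)/213⌉ − ⌈(24·182+13)/213⌉ = ⌈4563/213⌉ − ⌈4381/213⌉ = 22 − 21 = 1
n=25: ⌈(26·182+13)/213⌉ − ⌈(25·182+13)/213⌉ = ⌈4745/213⌉ − ⌈4563/213⌉ = 23 − 22 = 1
n=26: ⌈(27·182+13)/213⌉ − ⌈(26·182+13)/213⌉ = ⌈4927/213⌉ − ⌈4745/213⌉ = 24 − 23 = 1
n=27: ⌈(28·182+13)/213⌉ − ⌈(27·182+13)/213⌉ = ⌈5109/213⌉ − ⌈4927/213⌉ = 24 − 24 = 0
n=28: ⌈(29·182+13)/213⌉ − ⌈(28·182+13)/213⌉ = ⌈5291/213⌉ − ⌈5109/213⌉ = 25 − 24 = 1
n=29: ⌈(30·182+13)/213⌉ − ⌈(29·182+13)/213⌉ = ⌈5473/213⌉ − ⌈5291/213⌉ = 26 − 25 = 1
n=30: ⌈(31·182+13)/213⌉ − ⌈(30·182+13)/213⌉ = ⌈5655/213⌉ − ⌈5473/213⌉ = 27 − 26 = 1
n=31: ⌈(32·182+13)/213⌉ − ⌈(31·182+13)/213⌉ = ⌈5837/213⌉ − ⌈5655/213⌉ = 28 − 27 = 1
n=32: ⌈(33·182+13)/213⌉ − ⌈(32·182+13)/213⌉ = ⌈6019/213⌉ − ⌈5837/213⌉ = 29 − 28 = 1
n=33: ⌈(34·182+13)/213⌉ − ⌈(33·182+13)/213⌉ = ⌈6201/213⌉ − ⌈6019/213⌉ = 30 − 29 = 1
n=34: ⌈(35·182+13)/213⌉ − ⌈(34·182+13)/213⌉ = ⌈6383/213⌉ − ⌈6201/213⌉ = 30 − 30 = 0
n=35: ⌈(36·182+13)/213⌉ − ⌈(35·182+13)/213⌉ = ⌈6565/213⌉ − ⌈6383/213⌉ = 31 − 30 = 1
n=36: ⌈(37·182+13)/213⌉ − ⌈(36·182+13)/213⌉ = ⌈6747/213⌉ − ⌈6565/213⌉ = 32 − 31 = 1

0111111011111101111110111110111111011


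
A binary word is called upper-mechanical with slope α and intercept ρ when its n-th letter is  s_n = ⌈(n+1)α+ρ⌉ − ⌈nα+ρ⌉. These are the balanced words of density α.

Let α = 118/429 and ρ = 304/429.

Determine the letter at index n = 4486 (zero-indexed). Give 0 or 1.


0

(n+1)α + ρ = (4487·118 + 304) / 429 = 529770/429
nα + ρ     = (4486·118 + 304) / 429 = 529652/429
⌈529770/429⌉ = 1235,  ⌈529652/429⌉ = 1235
s_{4486} = 1235 − 1235 = 0


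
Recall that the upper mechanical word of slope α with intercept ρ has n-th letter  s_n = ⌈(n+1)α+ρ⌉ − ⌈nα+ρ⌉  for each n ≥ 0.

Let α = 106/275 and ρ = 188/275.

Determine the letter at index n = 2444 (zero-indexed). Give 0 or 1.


(n+1)α + ρ = (2445·106 + 188) / 275 = 259358/275
nα + ρ     = (2444·106 + 188) / 275 = 259252/275
⌈259358/275⌉ = 944,  ⌈259252/275⌉ = 943
s_{2444} = 944 − 943 = 1

1


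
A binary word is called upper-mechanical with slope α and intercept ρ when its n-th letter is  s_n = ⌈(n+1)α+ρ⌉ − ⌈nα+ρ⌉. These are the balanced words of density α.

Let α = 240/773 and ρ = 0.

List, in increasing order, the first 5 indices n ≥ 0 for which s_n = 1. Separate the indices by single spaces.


0 3 6 9 12

n=0: ⌈240/773⌉−⌈0/773⌉ = 1−0 = 1  ← one
n=1: ⌈480/773⌉−⌈240/773⌉ = 1−1 = 0
n=2: ⌈720/773⌉−⌈480/773⌉ = 1−1 = 0
n=3: ⌈960/773⌉−⌈720/773⌉ = 2−1 = 1  ← one
n=4: ⌈1200/773⌉−⌈960/773⌉ = 2−2 = 0
n=5: ⌈1440/773⌉−⌈1200/773⌉ = 2−2 = 0
n=6: ⌈1680/773⌉−⌈1440/773⌉ = 3−2 = 1  ← one
n=7: ⌈1920/773⌉−⌈1680/773⌉ = 3−3 = 0
n=8: ⌈2160/773⌉−⌈1920/773⌉ = 3−3 = 0
n=9: ⌈2400/773⌉−⌈2160/773⌉ = 4−3 = 1  ← one
n=10: ⌈2640/773⌉−⌈2400/773⌉ = 4−4 = 0
n=11: ⌈2880/773⌉−⌈2640/773⌉ = 4−4 = 0
n=12: ⌈3120/773⌉−⌈2880/773⌉ = 5−4 = 1  ← one
positions of the first 5 ones: 0 3 6 9 12


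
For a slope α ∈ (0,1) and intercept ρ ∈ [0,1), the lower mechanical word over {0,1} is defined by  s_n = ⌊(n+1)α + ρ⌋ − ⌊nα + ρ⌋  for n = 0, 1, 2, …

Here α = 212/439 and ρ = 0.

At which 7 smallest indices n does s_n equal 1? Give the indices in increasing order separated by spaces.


2 4 6 8 10 12 14

n=0: ⌊212/439⌋−⌊0/439⌋ = 0−0 = 0
n=1: ⌊424/439⌋−⌊212/439⌋ = 0−0 = 0
n=2: ⌊636/439⌋−⌊424/439⌋ = 1−0 = 1  ← one
n=3: ⌊848/439⌋−⌊636/439⌋ = 1−1 = 0
n=4: ⌊1060/439⌋−⌊848/439⌋ = 2−1 = 1  ← one
n=5: ⌊1272/439⌋−⌊1060/439⌋ = 2−2 = 0
n=6: ⌊1484/439⌋−⌊1272/439⌋ = 3−2 = 1  ← one
n=7: ⌊1696/439⌋−⌊1484/439⌋ = 3−3 = 0
n=8: ⌊1908/439⌋−⌊1696/439⌋ = 4−3 = 1  ← one
n=9: ⌊2120/439⌋−⌊1908/439⌋ = 4−4 = 0
n=10: ⌊2332/439⌋−⌊2120/439⌋ = 5−4 = 1  ← one
n=11: ⌊2544/439⌋−⌊2332/439⌋ = 5−5 = 0
n=12: ⌊2756/439⌋−⌊2544/439⌋ = 6−5 = 1  ← one
n=13: ⌊2968/439⌋−⌊2756/439⌋ = 6−6 = 0
n=14: ⌊3180/439⌋−⌊2968/439⌋ = 7−6 = 1  ← one
positions of the first 7 ones: 2 4 6 8 10 12 14


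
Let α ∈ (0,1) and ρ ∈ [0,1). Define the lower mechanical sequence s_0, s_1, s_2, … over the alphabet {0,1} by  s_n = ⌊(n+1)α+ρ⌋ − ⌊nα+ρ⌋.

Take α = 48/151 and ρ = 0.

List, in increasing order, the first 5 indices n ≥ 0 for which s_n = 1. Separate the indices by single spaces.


3 6 9 12 15

n=0: ⌊48/151⌋−⌊0/151⌋ = 0−0 = 0
n=1: ⌊96/151⌋−⌊48/151⌋ = 0−0 = 0
n=2: ⌊144/151⌋−⌊96/151⌋ = 0−0 = 0
n=3: ⌊192/151⌋−⌊144/151⌋ = 1−0 = 1  ← one
n=4: ⌊240/151⌋−⌊192/151⌋ = 1−1 = 0
n=5: ⌊288/151⌋−⌊240/151⌋ = 1−1 = 0
n=6: ⌊336/151⌋−⌊288/151⌋ = 2−1 = 1  ← one
n=7: ⌊384/151⌋−⌊336/151⌋ = 2−2 = 0
n=8: ⌊432/151⌋−⌊384/151⌋ = 2−2 = 0
n=9: ⌊480/151⌋−⌊432/151⌋ = 3−2 = 1  ← one
n=10: ⌊528/151⌋−⌊480/151⌋ = 3−3 = 0
n=11: ⌊576/151⌋−⌊528/151⌋ = 3−3 = 0
n=12: ⌊624/151⌋−⌊576/151⌋ = 4−3 = 1  ← one
n=13: ⌊672/151⌋−⌊624/151⌋ = 4−4 = 0
n=14: ⌊720/151⌋−⌊672/151⌋ = 4−4 = 0
n=15: ⌊768/151⌋−⌊720/151⌋ = 5−4 = 1  ← one
positions of the first 5 ones: 3 6 9 12 15


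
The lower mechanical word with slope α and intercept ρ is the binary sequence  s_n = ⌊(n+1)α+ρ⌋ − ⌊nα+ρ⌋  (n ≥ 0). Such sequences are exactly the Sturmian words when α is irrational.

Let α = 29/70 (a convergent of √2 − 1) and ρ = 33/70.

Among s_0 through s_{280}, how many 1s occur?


116

#1s = Σ_{n=0}^{280} s_n = Σ_{n=0}^{280} (⌊(n+1)α+ρ⌋ − ⌊nα+ρ⌋)
the sum telescopes: every ⌊nα+ρ⌋ with 0 < n < 281 appears once with + and once with −, leaving ⌊281α+ρ⌋ − ⌊0·α+ρ⌋
281α + ρ = (281·29 + 33) / 70 = 8182/70
ρ = 33/70
⌊8182/70⌋ = 116,  ⌊33/70⌋ = 0
#1s = 116 − 0 = 116


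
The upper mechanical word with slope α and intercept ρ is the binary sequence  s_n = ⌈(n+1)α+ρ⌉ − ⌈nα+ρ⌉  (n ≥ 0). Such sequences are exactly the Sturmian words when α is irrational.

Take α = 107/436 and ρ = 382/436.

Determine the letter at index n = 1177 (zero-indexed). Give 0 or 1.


(n+1)α + ρ = (1178·107 + 382) / 436 = 126428/436
nα + ρ     = (1177·107 + 382) / 436 = 126321/436
⌈126428/436⌉ = 290,  ⌈126321/436⌉ = 290
s_{1177} = 290 − 290 = 0

0


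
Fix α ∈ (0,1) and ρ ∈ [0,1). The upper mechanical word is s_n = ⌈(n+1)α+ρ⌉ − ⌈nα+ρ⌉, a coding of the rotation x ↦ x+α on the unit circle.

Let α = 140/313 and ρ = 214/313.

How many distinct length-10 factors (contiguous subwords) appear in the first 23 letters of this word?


t_n = ⌈(n·140+214)/313⌉ for n = 0 … 23:
  n=0…9: ⌈214/313⌉=1 ⌈354/313⌉=2 ⌈494/313⌉=2 ⌈634/313⌉=3 ⌈774/313⌉=3 ⌈914/313⌉=3 ⌈1054/313⌉=4 ⌈1194/313⌉=4 ⌈1334/313⌉=5 ⌈1474/313⌉=5
  n=10…19: ⌈1614/313⌉=6 ⌈1754/313⌉=6 ⌈1894/313⌉=7 ⌈2034/313⌉=7 ⌈2174/313⌉=7 ⌈2314/313⌉=8 ⌈2454/313⌉=8 ⌈2594/313⌉=9 ⌈2734/313⌉=9 ⌈2874/313⌉=10
  n=20…23: ⌈3014/313⌉=10 ⌈3154/313⌉=11 ⌈3294/313⌉=11 ⌈3434/313⌉=11
s_n = t_(n+1) − t_n for n = 0 … 22 gives
prefix = 10100101010100101010100
slide a length-10 window over [0..9] … [13..22] (14 windows); first occurrence of each distinct factor:
  [  0..  9] 1010010101
  [  1.. 10] 0100101010
  [  2.. 11] 1001010101
  [  3.. 12] 0010101010
  [  4.. 13] 0101010100
  [  5.. 14] 1010101001
  [  6.. 15] 0101010010
  [  7.. 16] 1010100101
  [  8.. 17] 0101001010
  (the other 5 windows repeat one of these)
distinct factors: {0010101010, 0100101010, 0101001010, 0101010010, 0101010100, 1001010101, 1010010101, 1010100101, 1010101001}
count = 9  (Sturmian bound for length 10 is 11)

9


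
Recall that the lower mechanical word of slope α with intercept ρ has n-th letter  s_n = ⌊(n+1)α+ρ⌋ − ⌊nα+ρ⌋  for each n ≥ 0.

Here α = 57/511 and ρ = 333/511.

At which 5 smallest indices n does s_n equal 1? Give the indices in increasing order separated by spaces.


n=0: ⌊390/511⌋−⌊333/511⌋ = 0−0 = 0
n=1: ⌊447/511⌋−⌊390/511⌋ = 0−0 = 0
n=2: ⌊504/511⌋−⌊447/511⌋ = 0−0 = 0
n=3: ⌊561/511⌋−⌊504/511⌋ = 1−0 = 1  ← one
n=4: ⌊618/511⌋−⌊561/511⌋ = 1−1 = 0
n=5: ⌊675/511⌋−⌊618/511⌋ = 1−1 = 0
n=6: ⌊732/511⌋−⌊675/511⌋ = 1−1 = 0
n=7: ⌊789/511⌋−⌊732/511⌋ = 1−1 = 0
n=8: ⌊846/511⌋−⌊789/511⌋ = 1−1 = 0
n=9: ⌊903/511⌋−⌊846/511⌋ = 1−1 = 0
n=10: ⌊960/511⌋−⌊903/511⌋ = 1−1 = 0
n=11: ⌊1017/511⌋−⌊960/511⌋ = 1−1 = 0
n=12: ⌊1074/511⌋−⌊1017/511⌋ = 2−1 = 1  ← one
n=13: ⌊1131/511⌋−⌊1074/511⌋ = 2−2 = 0
n=14: ⌊1188/511⌋−⌊1131/511⌋ = 2−2 = 0
n=15: ⌊1245/511⌋−⌊1188/511⌋ = 2−2 = 0
n=16: ⌊1302/511⌋−⌊1245/511⌋ = 2−2 = 0
n=17: ⌊1359/511⌋−⌊1302/511⌋ = 2−2 = 0
n=18: ⌊1416/511⌋−⌊1359/511⌋ = 2−2 = 0
n=19: ⌊1473/511⌋−⌊1416/511⌋ = 2−2 = 0
n=20: ⌊1530/511⌋−⌊1473/511⌋ = 2−2 = 0
n=21: ⌊1587/511⌋−⌊1530/511⌋ = 3−2 = 1  ← one
n=22: ⌊1644/511⌋−⌊1587/511⌋ = 3−3 = 0
n=23: ⌊1701/511⌋−⌊1644/511⌋ = 3−3 = 0
n=24: ⌊1758/511⌋−⌊1701/511⌋ = 3−3 = 0
n=25: ⌊1815/511⌋−⌊1758/511⌋ = 3−3 = 0
n=26: ⌊1872/511⌋−⌊1815/511⌋ = 3−3 = 0
n=27: ⌊1929/511⌋−⌊1872/511⌋ = 3−3 = 0
n=28: ⌊1986/511⌋−⌊1929/511⌋ = 3−3 = 0
n=29: ⌊2043/511⌋−⌊1986/511⌋ = 3−3 = 0
n=30: ⌊2100/511⌋−⌊2043/511⌋ = 4−3 = 1  ← one
n=31: ⌊2157/511⌋−⌊2100/511⌋ = 4−4 = 0
n=32: ⌊2214/511⌋−⌊2157/511⌋ = 4−4 = 0
n=33: ⌊2271/511⌋−⌊2214/511⌋ = 4−4 = 0
n=34: ⌊2328/511⌋−⌊2271/511⌋ = 4−4 = 0
n=35: ⌊2385/511⌋−⌊2328/511⌋ = 4−4 = 0
n=36: ⌊2442/511⌋−⌊2385/511⌋ = 4−4 = 0
n=37: ⌊2499/511⌋−⌊2442/511⌋ = 4−4 = 0
n=38: ⌊2556/511⌋−⌊2499/511⌋ = 5−4 = 1  ← one
positions of the first 5 ones: 3 12 21 30 38

3 12 21 30 38


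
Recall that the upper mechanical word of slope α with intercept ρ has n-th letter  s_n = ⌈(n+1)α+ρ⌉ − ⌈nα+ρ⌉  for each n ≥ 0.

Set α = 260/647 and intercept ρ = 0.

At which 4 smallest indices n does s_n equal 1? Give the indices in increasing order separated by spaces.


n=0: ⌈260/647⌉−⌈0/647⌉ = 1−0 = 1  ← one
n=1: ⌈520/647⌉−⌈260/647⌉ = 1−1 = 0
n=2: ⌈780/647⌉−⌈520/647⌉ = 2−1 = 1  ← one
n=3: ⌈1040/647⌉−⌈780/647⌉ = 2−2 = 0
n=4: ⌈1300/647⌉−⌈1040/647⌉ = 3−2 = 1  ← one
n=5: ⌈1560/647⌉−⌈1300/647⌉ = 3−3 = 0
n=6: ⌈1820/647⌉−⌈1560/647⌉ = 3−3 = 0
n=7: ⌈2080/647⌉−⌈1820/647⌉ = 4−3 = 1  ← one
positions of the first 4 ones: 0 2 4 7

0 2 4 7


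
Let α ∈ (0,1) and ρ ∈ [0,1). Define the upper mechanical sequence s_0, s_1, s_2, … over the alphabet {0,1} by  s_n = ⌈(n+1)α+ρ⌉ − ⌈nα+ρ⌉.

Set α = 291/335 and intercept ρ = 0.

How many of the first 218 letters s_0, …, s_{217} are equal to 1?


190

#1s = Σ_{n=0}^{217} s_n = Σ_{n=0}^{217} (⌈(n+1)α+ρ⌉ − ⌈nα+ρ⌉)
the sum telescopes: every ⌈nα+ρ⌉ with 0 < n < 218 appears once with + and once with −, leaving ⌈218α+ρ⌉ − ⌈0·α+ρ⌉
218α + ρ = (218·291) / 335 = 63438/335
ρ = 0/335
⌈63438/335⌉ = 190,  ⌈0/335⌉ = 0
#1s = 190 − 0 = 190


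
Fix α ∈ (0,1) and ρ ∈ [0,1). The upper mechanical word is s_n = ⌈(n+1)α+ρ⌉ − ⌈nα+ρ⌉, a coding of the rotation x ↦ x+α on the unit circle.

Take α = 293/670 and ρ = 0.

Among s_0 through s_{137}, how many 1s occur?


#1s = Σ_{n=0}^{137} s_n = Σ_{n=0}^{137} (⌈(n+1)α+ρ⌉ − ⌈nα+ρ⌉)
the sum telescopes: every ⌈nα+ρ⌉ with 0 < n < 138 appears once with + and once with −, leaving ⌈138α+ρ⌉ − ⌈0·α+ρ⌉
138α + ρ = (138·293) / 670 = 40434/670
ρ = 0/670
⌈40434/670⌉ = 61,  ⌈0/670⌉ = 0
#1s = 61 − 0 = 61

61


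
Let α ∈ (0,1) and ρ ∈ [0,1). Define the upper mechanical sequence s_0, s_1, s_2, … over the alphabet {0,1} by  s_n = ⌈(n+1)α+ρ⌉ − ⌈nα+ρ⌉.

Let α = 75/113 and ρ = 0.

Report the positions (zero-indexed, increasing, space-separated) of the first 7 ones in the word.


0 1 3 4 6 7 9

n=0: ⌈75/113⌉−⌈0/113⌉ = 1−0 = 1  ← one
n=1: ⌈150/113⌉−⌈75/113⌉ = 2−1 = 1  ← one
n=2: ⌈225/113⌉−⌈150/113⌉ = 2−2 = 0
n=3: ⌈300/113⌉−⌈225/113⌉ = 3−2 = 1  ← one
n=4: ⌈375/113⌉−⌈300/113⌉ = 4−3 = 1  ← one
n=5: ⌈450/113⌉−⌈375/113⌉ = 4−4 = 0
n=6: ⌈525/113⌉−⌈450/113⌉ = 5−4 = 1  ← one
n=7: ⌈600/113⌉−⌈525/113⌉ = 6−5 = 1  ← one
n=8: ⌈675/113⌉−⌈600/113⌉ = 6−6 = 0
n=9: ⌈750/113⌉−⌈675/113⌉ = 7−6 = 1  ← one
positions of the first 7 ones: 0 1 3 4 6 7 9


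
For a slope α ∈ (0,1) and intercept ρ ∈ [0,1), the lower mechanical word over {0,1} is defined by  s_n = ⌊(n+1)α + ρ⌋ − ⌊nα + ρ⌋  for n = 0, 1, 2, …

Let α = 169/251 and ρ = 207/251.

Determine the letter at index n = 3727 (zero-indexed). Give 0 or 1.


0

(n+1)α + ρ = (3728·169 + 207) / 251 = 630239/251
nα + ρ     = (3727·169 + 207) / 251 = 630070/251
⌊630239/251⌋ = 2510,  ⌊630070/251⌋ = 2510
s_{3727} = 2510 − 2510 = 0


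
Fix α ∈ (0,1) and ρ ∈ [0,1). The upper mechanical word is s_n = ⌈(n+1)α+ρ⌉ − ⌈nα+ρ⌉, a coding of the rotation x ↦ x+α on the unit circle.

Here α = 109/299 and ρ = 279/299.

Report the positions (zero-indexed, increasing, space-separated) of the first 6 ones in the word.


0 2 5 8 11 13

n=0: ⌈388/299⌉−⌈279/299⌉ = 2−1 = 1  ← one
n=1: ⌈497/299⌉−⌈388/299⌉ = 2−2 = 0
n=2: ⌈606/299⌉−⌈497/299⌉ = 3−2 = 1  ← one
n=3: ⌈715/299⌉−⌈606/299⌉ = 3−3 = 0
n=4: ⌈824/299⌉−⌈715/299⌉ = 3−3 = 0
n=5: ⌈933/299⌉−⌈824/299⌉ = 4−3 = 1  ← one
n=6: ⌈1042/299⌉−⌈933/299⌉ = 4−4 = 0
n=7: ⌈1151/299⌉−⌈1042/299⌉ = 4−4 = 0
n=8: ⌈1260/299⌉−⌈1151/299⌉ = 5−4 = 1  ← one
n=9: ⌈1369/299⌉−⌈1260/299⌉ = 5−5 = 0
n=10: ⌈1478/299⌉−⌈1369/299⌉ = 5−5 = 0
n=11: ⌈1587/299⌉−⌈1478/299⌉ = 6−5 = 1  ← one
n=12: ⌈1696/299⌉−⌈1587/299⌉ = 6−6 = 0
n=13: ⌈1805/299⌉−⌈1696/299⌉ = 7−6 = 1  ← one
positions of the first 6 ones: 0 2 5 8 11 13


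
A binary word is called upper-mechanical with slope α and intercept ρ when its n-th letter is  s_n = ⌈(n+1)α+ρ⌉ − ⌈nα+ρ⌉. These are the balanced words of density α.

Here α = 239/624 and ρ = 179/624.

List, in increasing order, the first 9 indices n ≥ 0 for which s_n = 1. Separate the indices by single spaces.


n=0: ⌈418/624⌉−⌈179/624⌉ = 1−1 = 0
n=1: ⌈657/624⌉−⌈418/624⌉ = 2−1 = 1  ← one
n=2: ⌈896/624⌉−⌈657/624⌉ = 2−2 = 0
n=3: ⌈1135/624⌉−⌈896/624⌉ = 2−2 = 0
n=4: ⌈1374/624⌉−⌈1135/624⌉ = 3−2 = 1  ← one
n=5: ⌈1613/624⌉−⌈1374/624⌉ = 3−3 = 0
n=6: ⌈1852/624⌉−⌈1613/624⌉ = 3−3 = 0
n=7: ⌈2091/624⌉−⌈1852/624⌉ = 4−3 = 1  ← one
n=8: ⌈2330/624⌉−⌈2091/624⌉ = 4−4 = 0
n=9: ⌈2569/624⌉−⌈2330/624⌉ = 5−4 = 1  ← one
n=10: ⌈2808/624⌉−⌈2569/624⌉ = 5−5 = 0
n=11: ⌈3047/624⌉−⌈2808/624⌉ = 5−5 = 0
n=12: ⌈3286/624⌉−⌈3047/624⌉ = 6−5 = 1  ← one
n=13: ⌈3525/624⌉−⌈3286/624⌉ = 6−6 = 0
n=14: ⌈3764/624⌉−⌈3525/624⌉ = 7−6 = 1  ← one
n=15: ⌈4003/624⌉−⌈3764/624⌉ = 7−7 = 0
n=16: ⌈4242/624⌉−⌈4003/624⌉ = 7−7 = 0
n=17: ⌈4481/624⌉−⌈4242/624⌉ = 8−7 = 1  ← one
n=18: ⌈4720/624⌉−⌈4481/624⌉ = 8−8 = 0
n=19: ⌈4959/624⌉−⌈4720/624⌉ = 8−8 = 0
n=20: ⌈5198/624⌉−⌈4959/624⌉ = 9−8 = 1  ← one
n=21: ⌈5437/624⌉−⌈5198/624⌉ = 9−9 = 0
n=22: ⌈5676/624⌉−⌈5437/624⌉ = 10−9 = 1  ← one
positions of the first 9 ones: 1 4 7 9 12 14 17 20 22

1 4 7 9 12 14 17 20 22


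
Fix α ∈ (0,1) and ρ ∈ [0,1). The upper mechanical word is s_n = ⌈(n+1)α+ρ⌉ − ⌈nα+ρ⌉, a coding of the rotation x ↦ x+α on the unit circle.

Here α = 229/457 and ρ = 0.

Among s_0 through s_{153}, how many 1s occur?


#1s = Σ_{n=0}^{153} s_n = Σ_{n=0}^{153} (⌈(n+1)α+ρ⌉ − ⌈nα+ρ⌉)
the sum telescopes: every ⌈nα+ρ⌉ with 0 < n < 154 appears once with + and once with −, leaving ⌈154α+ρ⌉ − ⌈0·α+ρ⌉
154α + ρ = (154·229) / 457 = 35266/457
ρ = 0/457
⌈35266/457⌉ = 78,  ⌈0/457⌉ = 0
#1s = 78 − 0 = 78

78


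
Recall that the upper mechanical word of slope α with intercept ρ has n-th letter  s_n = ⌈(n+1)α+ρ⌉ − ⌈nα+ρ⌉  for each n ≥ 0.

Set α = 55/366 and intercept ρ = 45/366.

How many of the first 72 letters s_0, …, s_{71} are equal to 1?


#1s = Σ_{n=0}^{71} s_n = Σ_{n=0}^{71} (⌈(n+1)α+ρ⌉ − ⌈nα+ρ⌉)
the sum telescopes: every ⌈nα+ρ⌉ with 0 < n < 72 appears once with + and once with −, leaving ⌈72α+ρ⌉ − ⌈0·α+ρ⌉
72α + ρ = (72·55 + 45) / 366 = 4005/366
ρ = 45/366
⌈4005/366⌉ = 11,  ⌈45/366⌉ = 1
#1s = 11 − 1 = 10

10


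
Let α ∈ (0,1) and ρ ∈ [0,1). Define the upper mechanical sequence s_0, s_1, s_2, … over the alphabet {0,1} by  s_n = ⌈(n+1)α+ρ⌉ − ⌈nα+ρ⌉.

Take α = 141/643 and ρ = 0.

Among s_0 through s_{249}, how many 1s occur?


55

#1s = Σ_{n=0}^{249} s_n = Σ_{n=0}^{249} (⌈(n+1)α+ρ⌉ − ⌈nα+ρ⌉)
the sum telescopes: every ⌈nα+ρ⌉ with 0 < n < 250 appears once with + and once with −, leaving ⌈250α+ρ⌉ − ⌈0·α+ρ⌉
250α + ρ = (250·141) / 643 = 35250/643
ρ = 0/643
⌈35250/643⌉ = 55,  ⌈0/643⌉ = 0
#1s = 55 − 0 = 55


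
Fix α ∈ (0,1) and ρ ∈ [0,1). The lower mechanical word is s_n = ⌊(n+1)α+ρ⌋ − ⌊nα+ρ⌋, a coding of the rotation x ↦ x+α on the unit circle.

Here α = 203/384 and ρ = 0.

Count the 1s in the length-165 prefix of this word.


#1s = Σ_{n=0}^{164} s_n = Σ_{n=0}^{164} (⌊(n+1)α+ρ⌋ − ⌊nα+ρ⌋)
the sum telescopes: every ⌊nα+ρ⌋ with 0 < n < 165 appears once with + and once with −, leaving ⌊165α+ρ⌋ − ⌊0·α+ρ⌋
165α + ρ = (165·203) / 384 = 33495/384
ρ = 0/384
⌊33495/384⌋ = 87,  ⌊0/384⌋ = 0
#1s = 87 − 0 = 87

87


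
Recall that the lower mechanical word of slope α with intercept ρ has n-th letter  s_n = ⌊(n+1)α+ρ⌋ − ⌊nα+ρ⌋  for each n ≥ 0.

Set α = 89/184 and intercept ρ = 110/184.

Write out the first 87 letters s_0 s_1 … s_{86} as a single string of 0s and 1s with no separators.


101010010101010101010101010101010101001010101010101010101010101010100101010101010101010

n=0: ⌊(1·89+110)/184⌋ − ⌊(0·89+110)/184⌋ = ⌊199/184⌋ − ⌊110/184⌋ = 1 − 0 = 1
n=1: ⌊(2·89+110)/184⌋ − ⌊(1·89+110)/184⌋ = ⌊288/184⌋ − ⌊199/184⌋ = 1 − 1 = 0
n=2: ⌊(3·89+110)/184⌋ − ⌊(2·89+110)/184⌋ = ⌊377/184⌋ − ⌊288/184⌋ = 2 − 1 = 1
n=3: ⌊(4·89+110)/184⌋ − ⌊(3·89+110)/184⌋ = ⌊466/184⌋ − ⌊377/184⌋ = 2 − 2 = 0
n=4: ⌊(5·89+110)/184⌋ − ⌊(4·89+110)/184⌋ = ⌊555/184⌋ − ⌊466/184⌋ = 3 − 2 = 1
n=5: ⌊(6·89+110)/184⌋ − ⌊(5·89+110)/184⌋ = ⌊644/184⌋ − ⌊555/184⌋ = 3 − 3 = 0
n=6: ⌊(7·89+110)/184⌋ − ⌊(6·89+110)/184⌋ = ⌊733/184⌋ − ⌊644/184⌋ = 3 − 3 = 0
n=7: ⌊(8·89+110)/184⌋ − ⌊(7·89+110)/184⌋ = ⌊822/184⌋ − ⌊733/184⌋ = 4 − 3 = 1
n=8: ⌊(9·89+110)/184⌋ − ⌊(8·89+110)/184⌋ = ⌊911/184⌋ − ⌊822/184⌋ = 4 − 4 = 0
n=9: ⌊(10·89+110)/184⌋ − ⌊(9·89+110)/184⌋ = ⌊1000/184⌋ − ⌊911/184⌋ = 5 − 4 = 1
n=10: ⌊(11·89+110)/184⌋ − ⌊(10·89+110)/184⌋ = ⌊1089/184⌋ − ⌊1000/184⌋ = 5 − 5 = 0
n=11: ⌊(12·89+110)/184⌋ − ⌊(11·89+110)/184⌋ = ⌊1178/184⌋ − ⌊1089/184⌋ = 6 − 5 = 1
n=12: ⌊(13·89+110)/184⌋ − ⌊(12·89+110)/184⌋ = ⌊1267/184⌋ − ⌊1178/184⌋ = 6 − 6 = 0
n=13: ⌊(14·89+110)/184⌋ − ⌊(13·89+110)/184⌋ = ⌊1356/184⌋ − ⌊1267/184⌋ = 7 − 6 = 1
n=14: ⌊(15·89+110)/184⌋ − ⌊(14·89+110)/184⌋ = ⌊1445/184⌋ − ⌊1356/184⌋ = 7 − 7 = 0
n=15: ⌊(16·89+110)/184⌋ − ⌊(15·89+110)/184⌋ = ⌊1534/184⌋ − ⌊1445/184⌋ = 8 − 7 = 1
n=16: ⌊(17·89+110)/184⌋ − ⌊(16·89+110)/184⌋ = ⌊1623/184⌋ − ⌊1534/184⌋ = 8 − 8 = 0
n=17: ⌊(18·89+110)/184⌋ − ⌊(17·89+110)/184⌋ = ⌊1712/184⌋ − ⌊1623/184⌋ = 9 − 8 = 1
n=18: ⌊(19·89+110)/184⌋ − ⌊(18·89+110)/184⌋ = ⌊1801/184⌋ − ⌊1712/184⌋ = 9 − 9 = 0
n=19: ⌊(20·89+110)/184⌋ − ⌊(19·89+110)/184⌋ = ⌊1890/184⌋ − ⌊1801/184⌋ = 10 − 9 = 1
n=20: ⌊(21·89+110)/184⌋ − ⌊(20·89+110)/184⌋ = ⌊1979/184⌋ − ⌊1890/184⌋ = 10 − 10 = 0
n=21: ⌊(22·89+110)/184⌋ − ⌊(21·89+110)/184⌋ = ⌊2068/184⌋ − ⌊1979/184⌋ = 11 − 10 = 1
n=22: ⌊(23·89+110)/184⌋ − ⌊(22·89+110)/184⌋ = ⌊2157/184⌋ − ⌊2068/184⌋ = 11 − 11 = 0
n=23: ⌊(24·89+110)/184⌋ − ⌊(23·89+110)/184⌋ = ⌊2246/184⌋ − ⌊2157/184⌋ = 12 − 11 = 1
n=24: ⌊(25·89+110)/184⌋ − ⌊(24·89+110)/184⌋ = ⌊2335/184⌋ − ⌊2246/184⌋ = 12 − 12 = 0
n=25: ⌊(26·89+110)/184⌋ − ⌊(25·89+110)/184⌋ = ⌊2424/184⌋ − ⌊2335/184⌋ = 13 − 12 = 1
n=26: ⌊(27·89+110)/184⌋ − ⌊(26·89+110)/184⌋ = ⌊2513/184⌋ − ⌊2424/184⌋ = 13 − 13 = 0
n=27: ⌊(28·89+110)/184⌋ − ⌊(27·89+110)/184⌋ = ⌊2602/184⌋ − ⌊2513/184⌋ = 14 − 13 = 1
n=28: ⌊(29·89+110)/184⌋ − ⌊(28·89+110)/184⌋ = ⌊2691/184⌋ − ⌊2602/184⌋ = 14 − 14 = 0
n=29: ⌊(30·89+110)/184⌋ − ⌊(29·89+110)/184⌋ = ⌊2780/184⌋ − ⌊2691/184⌋ = 15 − 14 = 1
n=30: ⌊(31·89+110)/184⌋ − ⌊(30·89+110)/184⌋ = ⌊2869/184⌋ − ⌊2780/184⌋ = 15 − 15 = 0
n=31: ⌊(32·89+110)/184⌋ − ⌊(31·89+110)/184⌋ = ⌊2958/184⌋ − ⌊2869/184⌋ = 16 − 15 = 1
n=32: ⌊(33·89+110)/184⌋ − ⌊(32·89+110)/184⌋ = ⌊3047/184⌋ − ⌊2958/184⌋ = 16 − 16 = 0
n=33: ⌊(34·89+110)/184⌋ − ⌊(33·89+110)/184⌋ = ⌊3136/184⌋ − ⌊3047/184⌋ = 17 − 16 = 1
n=34: ⌊(35·89+110)/184⌋ − ⌊(34·89+110)/184⌋ = ⌊3225/184⌋ − ⌊3136/184⌋ = 17 − 17 = 0
n=35: ⌊(36·89+110)/184⌋ − ⌊(35·89+110)/184⌋ = ⌊3314/184⌋ − ⌊3225/184⌋ = 18 − 17 = 1
n=36: ⌊(37·89+110)/184⌋ − ⌊(36·89+110)/184⌋ = ⌊3403/184⌋ − ⌊3314/184⌋ = 18 − 18 = 0
n=37: ⌊(38·89+110)/184⌋ − ⌊(37·89+110)/184⌋ = ⌊3492/184⌋ − ⌊3403/184⌋ = 18 − 18 = 0
n=38: ⌊(39·89+110)/184⌋ − ⌊(38·89+110)/184⌋ = ⌊3581/184⌋ − ⌊3492/184⌋ = 19 − 18 = 1
n=39: ⌊(40·89+110)/184⌋ − ⌊(39·89+110)/184⌋ = ⌊3670/184⌋ − ⌊3581/184⌋ = 19 − 19 = 0
n=40: ⌊(41·89+110)/184⌋ − ⌊(40·89+110)/184⌋ = ⌊3759/184⌋ − ⌊3670/184⌋ = 20 − 19 = 1
n=41: ⌊(42·89+110)/184⌋ − ⌊(41·89+110)/184⌋ = ⌊3848/184⌋ − ⌊3759/184⌋ = 20 − 20 = 0
n=42: ⌊(43·89+110)/184⌋ − ⌊(42·89+110)/184⌋ = ⌊3937/184⌋ − ⌊3848/184⌋ = 21 − 20 = 1
n=43: ⌊(44·89+110)/184⌋ − ⌊(43·89+110)/184⌋ = ⌊4026/184⌋ − ⌊3937/184⌋ = 21 − 21 = 0
n=44: ⌊(45·89+110)/184⌋ − ⌊(44·89+110)/184⌋ = ⌊4115/184⌋ − ⌊4026/184⌋ = 22 − 21 = 1
n=45: ⌊(46·89+110)/184⌋ − ⌊(45·89+110)/184⌋ = ⌊4204/184⌋ − ⌊4115/184⌋ = 22 − 22 = 0
n=46: ⌊(47·89+110)/184⌋ − ⌊(46·89+110)/184⌋ = ⌊4293/184⌋ − ⌊4204/184⌋ = 23 − 22 = 1
n=47: ⌊(48·89+110)/184⌋ − ⌊(47·89+110)/184⌋ = ⌊4382/184⌋ − ⌊4293/184⌋ = 23 − 23 = 0
n=48: ⌊(49·89+110)/184⌋ − ⌊(48·89+110)/184⌋ = ⌊4471/184⌋ − ⌊4382/184⌋ = 24 − 23 = 1
n=49: ⌊(50·89+110)/184⌋ − ⌊(49·89+110)/184⌋ = ⌊4560/184⌋ − ⌊4471/184⌋ = 24 − 24 = 0
n=50: ⌊(51·89+110)/184⌋ − ⌊(50·89+110)/184⌋ = ⌊4649/184⌋ − ⌊4560/184⌋ = 25 − 24 = 1
n=51: ⌊(52·89+110)/184⌋ − ⌊(51·89+110)/184⌋ = ⌊4738/184⌋ − ⌊4649/184⌋ = 25 − 25 = 0
n=52: ⌊(53·89+110)/184⌋ − ⌊(52·89+110)/184⌋ = ⌊4827/184⌋ − ⌊4738/184⌋ = 26 − 25 = 1
n=53: ⌊(54·89+110)/184⌋ − ⌊(53·89+110)/184⌋ = ⌊4916/184⌋ − ⌊4827/184⌋ = 26 − 26 = 0
n=54: ⌊(55·89+110)/184⌋ − ⌊(54·89+110)/184⌋ = ⌊5005/184⌋ − ⌊4916/184⌋ = 27 − 26 = 1
n=55: ⌊(56·89+110)/184⌋ − ⌊(55·89+110)/184⌋ = ⌊5094/184⌋ − ⌊5005/184⌋ = 27 − 27 = 0
n=56: ⌊(57·89+110)/184⌋ − ⌊(56·89+110)/184⌋ = ⌊5183/184⌋ − ⌊5094/184⌋ = 28 − 27 = 1
n=57: ⌊(58·89+110)/184⌋ − ⌊(57·89+110)/184⌋ = ⌊5272/184⌋ − ⌊5183/184⌋ = 28 − 28 = 0
n=58: ⌊(59·89+110)/184⌋ − ⌊(58·89+110)/184⌋ = ⌊5361/184⌋ − ⌊5272/184⌋ = 29 − 28 = 1
n=59: ⌊(60·89+110)/184⌋ − ⌊(59·89+110)/184⌋ = ⌊5450/184⌋ − ⌊5361/184⌋ = 29 − 29 = 0
n=60: ⌊(61·89+110)/184⌋ − ⌊(60·89+110)/184⌋ = ⌊5539/184⌋ − ⌊5450/184⌋ = 30 − 29 = 1
n=61: ⌊(62·89+110)/184⌋ − ⌊(61·89+110)/184⌋ = ⌊5628/184⌋ − ⌊5539/184⌋ = 30 − 30 = 0
n=62: ⌊(63·89+110)/184⌋ − ⌊(62·89+110)/184⌋ = ⌊5717/184⌋ − ⌊5628/184⌋ = 31 − 30 = 1
n=63: ⌊(64·89+110)/184⌋ − ⌊(63·89+110)/184⌋ = ⌊5806/184⌋ − ⌊5717/184⌋ = 31 − 31 = 0
n=64: ⌊(65·89+110)/184⌋ − ⌊(64·89+110)/184⌋ = ⌊5895/184⌋ − ⌊5806/184⌋ = 32 − 31 = 1
n=65: ⌊(66·89+110)/184⌋ − ⌊(65·89+110)/184⌋ = ⌊5984/184⌋ − ⌊5895/184⌋ = 32 − 32 = 0
n=66: ⌊(67·89+110)/184⌋ − ⌊(66·89+110)/184⌋ = ⌊6073/184⌋ − ⌊5984/184⌋ = 33 − 32 = 1
n=67: ⌊(68·89+110)/184⌋ − ⌊(67·89+110)/184⌋ = ⌊6162/184⌋ − ⌊6073/184⌋ = 33 − 33 = 0
n=68: ⌊(69·89+110)/184⌋ − ⌊(68·89+110)/184⌋ = ⌊6251/184⌋ − ⌊6162/184⌋ = 33 − 33 = 0
n=69: ⌊(70·89+110)/184⌋ − ⌊(69·89+110)/184⌋ = ⌊6340/184⌋ − ⌊6251/184⌋ = 34 − 33 = 1
n=70: ⌊(71·89+110)/184⌋ − ⌊(70·89+110)/184⌋ = ⌊6429/184⌋ − ⌊6340/184⌋ = 34 − 34 = 0
n=71: ⌊(72·89+110)/184⌋ − ⌊(71·89+110)/184⌋ = ⌊6518/184⌋ − ⌊6429/184⌋ = 35 − 34 = 1
n=72: ⌊(73·89+110)/184⌋ − ⌊(72·89+110)/184⌋ = ⌊6607/184⌋ − ⌊6518/184⌋ = 35 − 35 = 0
n=73: ⌊(74·89+110)/184⌋ − ⌊(73·89+110)/184⌋ = ⌊6696/184⌋ − ⌊6607/184⌋ = 36 − 35 = 1
n=74: ⌊(75·89+110)/184⌋ − ⌊(74·89+110)/184⌋ = ⌊6785/184⌋ − ⌊6696/184⌋ = 36 − 36 = 0
n=75: ⌊(76·89+110)/184⌋ − ⌊(75·89+110)/184⌋ = ⌊6874/184⌋ − ⌊6785/184⌋ = 37 − 36 = 1
n=76: ⌊(77·89+110)/184⌋ − ⌊(76·89+110)/184⌋ = ⌊6963/184⌋ − ⌊6874/184⌋ = 37 − 37 = 0
n=77: ⌊(78·89+110)/184⌋ − ⌊(77·89+110)/184⌋ = ⌊7052/184⌋ − ⌊6963/184⌋ = 38 − 37 = 1
n=78: ⌊(79·89+110)/184⌋ − ⌊(78·89+110)/184⌋ = ⌊7141/184⌋ − ⌊7052/184⌋ = 38 − 38 = 0
n=79: ⌊(80·89+110)/184⌋ − ⌊(79·89+110)/184⌋ = ⌊7230/184⌋ − ⌊7141/184⌋ = 39 − 38 = 1
n=80: ⌊(81·89+110)/184⌋ − ⌊(80·89+110)/184⌋ = ⌊7319/184⌋ − ⌊7230/184⌋ = 39 − 39 = 0
n=81: ⌊(82·89+110)/184⌋ − ⌊(81·89+110)/184⌋ = ⌊7408/184⌋ − ⌊7319/184⌋ = 40 − 39 = 1
n=82: ⌊(83·89+110)/184⌋ − ⌊(82·89+110)/184⌋ = ⌊7497/184⌋ − ⌊7408/184⌋ = 40 − 40 = 0
n=83: ⌊(84·89+110)/184⌋ − ⌊(83·89+110)/184⌋ = ⌊7586/184⌋ − ⌊7497/184⌋ = 41 − 40 = 1
n=84: ⌊(85·89+110)/184⌋ − ⌊(84·89+110)/184⌋ = ⌊7675/184⌋ − ⌊7586/184⌋ = 41 − 41 = 0
n=85: ⌊(86·89+110)/184⌋ − ⌊(85·89+110)/184⌋ = ⌊7764/184⌋ − ⌊7675/184⌋ = 42 − 41 = 1
n=86: ⌊(87·89+110)/184⌋ − ⌊(86·89+110)/184⌋ = ⌊7853/184⌋ − ⌊7764/184⌋ = 42 − 42 = 0
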